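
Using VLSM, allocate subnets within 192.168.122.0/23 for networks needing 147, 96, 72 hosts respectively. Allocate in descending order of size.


147 hosts -> /24 (254 usable): 192.168.122.0/24
96 hosts -> /25 (126 usable): 192.168.123.0/25
72 hosts -> /25 (126 usable): 192.168.123.128/25
Allocation: 192.168.122.0/24 (147 hosts, 254 usable); 192.168.123.0/25 (96 hosts, 126 usable); 192.168.123.128/25 (72 hosts, 126 usable)


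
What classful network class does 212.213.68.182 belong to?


First octet: 212
Binary: 11010100
110xxxxx -> Class C (192-223)
Class C, default mask 255.255.255.0 (/24)


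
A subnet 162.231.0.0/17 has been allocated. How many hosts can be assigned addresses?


Host bits = 32 - 17 = 15
Total addresses = 2^15 = 32768
Usable = total - 2 (network and broadcast)
Usable hosts: 32766


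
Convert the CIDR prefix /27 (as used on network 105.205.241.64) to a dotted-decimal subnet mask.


/27 means 27 network bits, 5 host bits
Binary: 11111111111111111111111111100000
Mask: 255.255.255.224


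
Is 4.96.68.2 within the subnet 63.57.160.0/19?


Subnet network: 63.57.160.0
Test IP AND mask: 4.96.64.0
No, 4.96.68.2 is not in 63.57.160.0/19


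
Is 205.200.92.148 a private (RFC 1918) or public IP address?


RFC 1918 private ranges:
  10.0.0.0/8 (10.0.0.0 - 10.255.255.255)
  172.16.0.0/12 (172.16.0.0 - 172.31.255.255)
  192.168.0.0/16 (192.168.0.0 - 192.168.255.255)
Public (not in any RFC 1918 range)


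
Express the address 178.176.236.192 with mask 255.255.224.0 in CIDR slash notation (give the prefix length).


Binary: 11111111.11111111.11100000.00000000
Count leading 1s
Prefix: /19


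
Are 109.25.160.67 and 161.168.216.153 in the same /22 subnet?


Mask: 255.255.252.0
109.25.160.67 AND mask = 109.25.160.0
161.168.216.153 AND mask = 161.168.216.0
No, different subnets (109.25.160.0 vs 161.168.216.0)


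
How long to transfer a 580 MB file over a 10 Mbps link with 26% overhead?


Effective throughput = 10 * (1 - 26/100) = 7.4 Mbps
File size in Mb = 580 * 8 = 4640 Mb
Time = 4640 / 7.4
Time = 627.027 seconds


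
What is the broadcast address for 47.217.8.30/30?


Network: 47.217.8.28/30
Host bits = 2
Set all host bits to 1:
Broadcast: 47.217.8.31


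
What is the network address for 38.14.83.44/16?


IP:   00100110.00001110.01010011.00101100
Mask: 11111111.11111111.00000000.00000000
AND operation:
Net:  00100110.00001110.00000000.00000000
Network: 38.14.0.0/16


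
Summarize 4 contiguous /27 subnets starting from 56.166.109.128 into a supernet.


Original prefix: /27
Number of subnets: 4 = 2^2
New prefix = 27 - 2 = 25
Supernet: 56.166.109.128/25


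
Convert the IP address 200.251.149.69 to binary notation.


200 = 11001000
251 = 11111011
149 = 10010101
69 = 01000101
Binary: 11001000.11111011.10010101.01000101


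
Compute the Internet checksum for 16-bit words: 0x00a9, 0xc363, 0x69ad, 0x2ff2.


Sum all words (with carry folding):
+ 0x00a9 = 0x00a9
+ 0xc363 = 0xc40c
+ 0x69ad = 0x2dba
+ 0x2ff2 = 0x5dac
One's complement: ~0x5dac
Checksum = 0xa253


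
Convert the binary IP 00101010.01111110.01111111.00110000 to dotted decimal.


00101010 = 42
01111110 = 126
01111111 = 127
00110000 = 48
IP: 42.126.127.48


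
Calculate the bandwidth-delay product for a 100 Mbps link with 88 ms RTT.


BDP = bandwidth * RTT
= 100 Mbps * 88 ms
= 100 * 1e6 * 88 / 1000 bits
= 8800000 bits
= 1100000 bytes
= 1074.2188 KB
BDP = 8800000 bits (1100000 bytes)


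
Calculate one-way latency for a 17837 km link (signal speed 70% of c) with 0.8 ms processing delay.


Speed = 0.7 * 3e5 km/s = 210000 km/s
Propagation delay = 17837 / 210000 = 0.0849 s = 84.9381 ms
Processing delay = 0.8 ms
Total one-way latency = 85.7381 ms


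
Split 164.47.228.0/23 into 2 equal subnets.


New prefix = 23 + 1 = 24
Each subnet has 256 addresses
  164.47.228.0/24
  164.47.229.0/24
Subnets: 164.47.228.0/24, 164.47.229.0/24


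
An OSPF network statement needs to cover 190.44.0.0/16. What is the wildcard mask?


Subnet mask: 255.255.0.0
Wildcard = 255.255.255.255 - subnet mask
255 - 255 = 0
255 - 255 = 0
255 - 0 = 255
255 - 0 = 255
Wildcard: 0.0.255.255


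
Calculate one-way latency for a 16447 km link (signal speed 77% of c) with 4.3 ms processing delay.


Speed = 0.77 * 3e5 km/s = 231000 km/s
Propagation delay = 16447 / 231000 = 0.0712 s = 71.1991 ms
Processing delay = 4.3 ms
Total one-way latency = 75.4991 ms


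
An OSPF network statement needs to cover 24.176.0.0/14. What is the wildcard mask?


Subnet mask: 255.252.0.0
Wildcard = 255.255.255.255 - subnet mask
255 - 255 = 0
255 - 252 = 3
255 - 0 = 255
255 - 0 = 255
Wildcard: 0.3.255.255


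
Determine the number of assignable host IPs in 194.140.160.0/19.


Host bits = 32 - 19 = 13
Total addresses = 2^13 = 8192
Usable = total - 2 (network and broadcast)
Usable hosts: 8190


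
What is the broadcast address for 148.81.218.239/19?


Network: 148.81.192.0/19
Host bits = 13
Set all host bits to 1:
Broadcast: 148.81.223.255


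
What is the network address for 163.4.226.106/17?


IP:   10100011.00000100.11100010.01101010
Mask: 11111111.11111111.10000000.00000000
AND operation:
Net:  10100011.00000100.10000000.00000000
Network: 163.4.128.0/17


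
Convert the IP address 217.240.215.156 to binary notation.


217 = 11011001
240 = 11110000
215 = 11010111
156 = 10011100
Binary: 11011001.11110000.11010111.10011100


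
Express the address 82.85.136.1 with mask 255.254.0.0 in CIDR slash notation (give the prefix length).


Binary: 11111111.11111110.00000000.00000000
Count leading 1s
Prefix: /15


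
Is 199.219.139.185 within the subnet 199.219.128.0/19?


Subnet network: 199.219.128.0
Test IP AND mask: 199.219.128.0
Yes, 199.219.139.185 is in 199.219.128.0/19


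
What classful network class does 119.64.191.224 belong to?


First octet: 119
Binary: 01110111
0xxxxxxx -> Class A (1-126)
Class A, default mask 255.0.0.0 (/8)


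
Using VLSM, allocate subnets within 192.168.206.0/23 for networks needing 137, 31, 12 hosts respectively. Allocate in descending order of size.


137 hosts -> /24 (254 usable): 192.168.206.0/24
31 hosts -> /26 (62 usable): 192.168.207.0/26
12 hosts -> /28 (14 usable): 192.168.207.64/28
Allocation: 192.168.206.0/24 (137 hosts, 254 usable); 192.168.207.0/26 (31 hosts, 62 usable); 192.168.207.64/28 (12 hosts, 14 usable)


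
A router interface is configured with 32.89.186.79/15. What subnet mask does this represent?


/15 means 15 network bits, 17 host bits
Binary: 11111111111111100000000000000000
Mask: 255.254.0.0


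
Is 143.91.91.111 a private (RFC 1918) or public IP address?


RFC 1918 private ranges:
  10.0.0.0/8 (10.0.0.0 - 10.255.255.255)
  172.16.0.0/12 (172.16.0.0 - 172.31.255.255)
  192.168.0.0/16 (192.168.0.0 - 192.168.255.255)
Public (not in any RFC 1918 range)


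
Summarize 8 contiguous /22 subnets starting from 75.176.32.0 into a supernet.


Original prefix: /22
Number of subnets: 8 = 2^3
New prefix = 22 - 3 = 19
Supernet: 75.176.32.0/19


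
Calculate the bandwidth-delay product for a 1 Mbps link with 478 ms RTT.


BDP = bandwidth * RTT
= 1 Mbps * 478 ms
= 1 * 1e6 * 478 / 1000 bits
= 478000 bits
= 59750 bytes
= 58.3496 KB
BDP = 478000 bits (59750 bytes)


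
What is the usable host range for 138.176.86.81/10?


Network: 138.128.0.0
Broadcast: 138.191.255.255
First usable = network + 1
Last usable = broadcast - 1
Range: 138.128.0.1 to 138.191.255.254


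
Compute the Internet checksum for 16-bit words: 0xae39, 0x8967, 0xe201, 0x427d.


Sum all words (with carry folding):
+ 0xae39 = 0xae39
+ 0x8967 = 0x37a1
+ 0xe201 = 0x19a3
+ 0x427d = 0x5c20
One's complement: ~0x5c20
Checksum = 0xa3df


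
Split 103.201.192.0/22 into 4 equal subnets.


New prefix = 22 + 2 = 24
Each subnet has 256 addresses
  103.201.192.0/24
  103.201.193.0/24
  103.201.194.0/24
  103.201.195.0/24
Subnets: 103.201.192.0/24, 103.201.193.0/24, 103.201.194.0/24, 103.201.195.0/24


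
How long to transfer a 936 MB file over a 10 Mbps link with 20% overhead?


Effective throughput = 10 * (1 - 20/100) = 8 Mbps
File size in Mb = 936 * 8 = 7488 Mb
Time = 7488 / 8
Time = 936 seconds


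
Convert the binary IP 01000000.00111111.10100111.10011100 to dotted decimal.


01000000 = 64
00111111 = 63
10100111 = 167
10011100 = 156
IP: 64.63.167.156


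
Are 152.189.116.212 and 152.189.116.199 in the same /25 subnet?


Mask: 255.255.255.128
152.189.116.212 AND mask = 152.189.116.128
152.189.116.199 AND mask = 152.189.116.128
Yes, same subnet (152.189.116.128)


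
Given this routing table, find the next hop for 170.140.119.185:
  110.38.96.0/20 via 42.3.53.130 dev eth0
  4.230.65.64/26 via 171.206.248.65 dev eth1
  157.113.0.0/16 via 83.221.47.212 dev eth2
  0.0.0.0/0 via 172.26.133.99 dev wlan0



Longest prefix match for 170.140.119.185:
  /20 110.38.96.0: no
  /26 4.230.65.64: no
  /16 157.113.0.0: no
  /0 0.0.0.0: MATCH
Selected: next-hop 172.26.133.99 via wlan0 (matched /0)


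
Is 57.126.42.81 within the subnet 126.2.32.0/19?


Subnet network: 126.2.32.0
Test IP AND mask: 57.126.32.0
No, 57.126.42.81 is not in 126.2.32.0/19


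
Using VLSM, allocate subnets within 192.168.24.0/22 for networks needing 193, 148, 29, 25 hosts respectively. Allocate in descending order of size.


193 hosts -> /24 (254 usable): 192.168.24.0/24
148 hosts -> /24 (254 usable): 192.168.25.0/24
29 hosts -> /27 (30 usable): 192.168.26.0/27
25 hosts -> /27 (30 usable): 192.168.26.32/27
Allocation: 192.168.24.0/24 (193 hosts, 254 usable); 192.168.25.0/24 (148 hosts, 254 usable); 192.168.26.0/27 (29 hosts, 30 usable); 192.168.26.32/27 (25 hosts, 30 usable)


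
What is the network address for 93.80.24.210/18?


IP:   01011101.01010000.00011000.11010010
Mask: 11111111.11111111.11000000.00000000
AND operation:
Net:  01011101.01010000.00000000.00000000
Network: 93.80.0.0/18


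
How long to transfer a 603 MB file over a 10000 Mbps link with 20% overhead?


Effective throughput = 10000 * (1 - 20/100) = 8000 Mbps
File size in Mb = 603 * 8 = 4824 Mb
Time = 4824 / 8000
Time = 0.603 seconds


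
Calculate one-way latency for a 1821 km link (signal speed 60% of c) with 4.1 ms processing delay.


Speed = 0.6 * 3e5 km/s = 180000 km/s
Propagation delay = 1821 / 180000 = 0.0101 s = 10.1167 ms
Processing delay = 4.1 ms
Total one-way latency = 14.2167 ms


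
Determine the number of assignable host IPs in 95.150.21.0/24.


Host bits = 32 - 24 = 8
Total addresses = 2^8 = 256
Usable = total - 2 (network and broadcast)
Usable hosts: 254


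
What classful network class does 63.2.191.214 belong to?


First octet: 63
Binary: 00111111
0xxxxxxx -> Class A (1-126)
Class A, default mask 255.0.0.0 (/8)


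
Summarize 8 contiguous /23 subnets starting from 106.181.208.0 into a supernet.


Original prefix: /23
Number of subnets: 8 = 2^3
New prefix = 23 - 3 = 20
Supernet: 106.181.208.0/20


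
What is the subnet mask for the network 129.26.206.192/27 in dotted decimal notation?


/27 means 27 network bits, 5 host bits
Binary: 11111111111111111111111111100000
Mask: 255.255.255.224


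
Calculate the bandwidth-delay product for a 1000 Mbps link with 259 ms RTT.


BDP = bandwidth * RTT
= 1000 Mbps * 259 ms
= 1000 * 1e6 * 259 / 1000 bits
= 259000000 bits
= 32375000 bytes
= 31616.2109 KB
BDP = 259000000 bits (32375000 bytes)


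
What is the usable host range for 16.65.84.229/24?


Network: 16.65.84.0
Broadcast: 16.65.84.255
First usable = network + 1
Last usable = broadcast - 1
Range: 16.65.84.1 to 16.65.84.254


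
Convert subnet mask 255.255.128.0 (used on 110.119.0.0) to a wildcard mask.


Subnet mask: 255.255.128.0
Wildcard = 255.255.255.255 - subnet mask
255 - 255 = 0
255 - 255 = 0
255 - 128 = 127
255 - 0 = 255
Wildcard: 0.0.127.255


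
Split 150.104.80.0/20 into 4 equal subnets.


New prefix = 20 + 2 = 22
Each subnet has 1024 addresses
  150.104.80.0/22
  150.104.84.0/22
  150.104.88.0/22
  150.104.92.0/22
Subnets: 150.104.80.0/22, 150.104.84.0/22, 150.104.88.0/22, 150.104.92.0/22


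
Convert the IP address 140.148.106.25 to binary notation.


140 = 10001100
148 = 10010100
106 = 01101010
25 = 00011001
Binary: 10001100.10010100.01101010.00011001


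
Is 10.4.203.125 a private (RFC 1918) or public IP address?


RFC 1918 private ranges:
  10.0.0.0/8 (10.0.0.0 - 10.255.255.255)
  172.16.0.0/12 (172.16.0.0 - 172.31.255.255)
  192.168.0.0/16 (192.168.0.0 - 192.168.255.255)
Private (in 10.0.0.0/8)


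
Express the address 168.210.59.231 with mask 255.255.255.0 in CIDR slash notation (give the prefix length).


Binary: 11111111.11111111.11111111.00000000
Count leading 1s
Prefix: /24


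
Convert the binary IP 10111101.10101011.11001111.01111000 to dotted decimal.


10111101 = 189
10101011 = 171
11001111 = 207
01111000 = 120
IP: 189.171.207.120


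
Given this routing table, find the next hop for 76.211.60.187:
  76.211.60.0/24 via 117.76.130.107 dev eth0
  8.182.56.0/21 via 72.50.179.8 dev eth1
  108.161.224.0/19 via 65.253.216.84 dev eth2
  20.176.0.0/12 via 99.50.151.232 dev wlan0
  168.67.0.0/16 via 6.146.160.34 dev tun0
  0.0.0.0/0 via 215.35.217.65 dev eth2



Longest prefix match for 76.211.60.187:
  /24 76.211.60.0: MATCH
  /21 8.182.56.0: no
  /19 108.161.224.0: no
  /12 20.176.0.0: no
  /16 168.67.0.0: no
  /0 0.0.0.0: MATCH
Selected: next-hop 117.76.130.107 via eth0 (matched /24)


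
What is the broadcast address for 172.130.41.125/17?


Network: 172.130.0.0/17
Host bits = 15
Set all host bits to 1:
Broadcast: 172.130.127.255


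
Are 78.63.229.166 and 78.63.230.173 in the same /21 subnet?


Mask: 255.255.248.0
78.63.229.166 AND mask = 78.63.224.0
78.63.230.173 AND mask = 78.63.224.0
Yes, same subnet (78.63.224.0)


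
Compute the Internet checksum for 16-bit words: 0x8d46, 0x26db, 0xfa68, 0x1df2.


Sum all words (with carry folding):
+ 0x8d46 = 0x8d46
+ 0x26db = 0xb421
+ 0xfa68 = 0xae8a
+ 0x1df2 = 0xcc7c
One's complement: ~0xcc7c
Checksum = 0x3383


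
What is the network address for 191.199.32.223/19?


IP:   10111111.11000111.00100000.11011111
Mask: 11111111.11111111.11100000.00000000
AND operation:
Net:  10111111.11000111.00100000.00000000
Network: 191.199.32.0/19


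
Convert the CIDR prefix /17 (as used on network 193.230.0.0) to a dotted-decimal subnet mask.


/17 means 17 network bits, 15 host bits
Binary: 11111111111111111000000000000000
Mask: 255.255.128.0


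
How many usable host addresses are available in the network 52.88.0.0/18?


Host bits = 32 - 18 = 14
Total addresses = 2^14 = 16384
Usable = total - 2 (network and broadcast)
Usable hosts: 16382


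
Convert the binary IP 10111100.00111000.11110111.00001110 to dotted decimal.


10111100 = 188
00111000 = 56
11110111 = 247
00001110 = 14
IP: 188.56.247.14


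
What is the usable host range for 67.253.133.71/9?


Network: 67.128.0.0
Broadcast: 67.255.255.255
First usable = network + 1
Last usable = broadcast - 1
Range: 67.128.0.1 to 67.255.255.254


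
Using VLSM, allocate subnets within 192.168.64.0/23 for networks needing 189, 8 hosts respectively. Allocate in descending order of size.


189 hosts -> /24 (254 usable): 192.168.64.0/24
8 hosts -> /28 (14 usable): 192.168.65.0/28
Allocation: 192.168.64.0/24 (189 hosts, 254 usable); 192.168.65.0/28 (8 hosts, 14 usable)


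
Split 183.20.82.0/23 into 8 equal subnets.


New prefix = 23 + 3 = 26
Each subnet has 64 addresses
  183.20.82.0/26
  183.20.82.64/26
  183.20.82.128/26
  183.20.82.192/26
  183.20.83.0/26
  183.20.83.64/26
  183.20.83.128/26
  183.20.83.192/26
Subnets: 183.20.82.0/26, 183.20.82.64/26, 183.20.82.128/26, 183.20.82.192/26, 183.20.83.0/26, 183.20.83.64/26, 183.20.83.128/26, 183.20.83.192/26


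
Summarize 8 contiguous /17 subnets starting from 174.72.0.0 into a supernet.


Original prefix: /17
Number of subnets: 8 = 2^3
New prefix = 17 - 3 = 14
Supernet: 174.72.0.0/14


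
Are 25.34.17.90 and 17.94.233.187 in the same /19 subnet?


Mask: 255.255.224.0
25.34.17.90 AND mask = 25.34.0.0
17.94.233.187 AND mask = 17.94.224.0
No, different subnets (25.34.0.0 vs 17.94.224.0)


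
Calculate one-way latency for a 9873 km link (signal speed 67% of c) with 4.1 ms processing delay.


Speed = 0.67 * 3e5 km/s = 201000 km/s
Propagation delay = 9873 / 201000 = 0.0491 s = 49.1194 ms
Processing delay = 4.1 ms
Total one-way latency = 53.2194 ms


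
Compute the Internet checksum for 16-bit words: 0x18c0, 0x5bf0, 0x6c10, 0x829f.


Sum all words (with carry folding):
+ 0x18c0 = 0x18c0
+ 0x5bf0 = 0x74b0
+ 0x6c10 = 0xe0c0
+ 0x829f = 0x6360
One's complement: ~0x6360
Checksum = 0x9c9f


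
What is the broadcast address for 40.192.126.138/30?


Network: 40.192.126.136/30
Host bits = 2
Set all host bits to 1:
Broadcast: 40.192.126.139


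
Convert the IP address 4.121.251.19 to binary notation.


4 = 00000100
121 = 01111001
251 = 11111011
19 = 00010011
Binary: 00000100.01111001.11111011.00010011


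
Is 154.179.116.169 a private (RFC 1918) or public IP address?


RFC 1918 private ranges:
  10.0.0.0/8 (10.0.0.0 - 10.255.255.255)
  172.16.0.0/12 (172.16.0.0 - 172.31.255.255)
  192.168.0.0/16 (192.168.0.0 - 192.168.255.255)
Public (not in any RFC 1918 range)


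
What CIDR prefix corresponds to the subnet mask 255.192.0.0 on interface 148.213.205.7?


Binary: 11111111.11000000.00000000.00000000
Count leading 1s
Prefix: /10


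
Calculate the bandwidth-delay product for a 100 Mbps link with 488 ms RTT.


BDP = bandwidth * RTT
= 100 Mbps * 488 ms
= 100 * 1e6 * 488 / 1000 bits
= 48800000 bits
= 6100000 bytes
= 5957.0312 KB
BDP = 48800000 bits (6100000 bytes)


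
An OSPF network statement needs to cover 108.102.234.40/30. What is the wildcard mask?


Subnet mask: 255.255.255.252
Wildcard = 255.255.255.255 - subnet mask
255 - 255 = 0
255 - 255 = 0
255 - 255 = 0
255 - 252 = 3
Wildcard: 0.0.0.3


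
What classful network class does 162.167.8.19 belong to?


First octet: 162
Binary: 10100010
10xxxxxx -> Class B (128-191)
Class B, default mask 255.255.0.0 (/16)


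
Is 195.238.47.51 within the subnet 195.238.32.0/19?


Subnet network: 195.238.32.0
Test IP AND mask: 195.238.32.0
Yes, 195.238.47.51 is in 195.238.32.0/19


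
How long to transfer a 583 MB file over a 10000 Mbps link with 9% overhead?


Effective throughput = 10000 * (1 - 9/100) = 9100 Mbps
File size in Mb = 583 * 8 = 4664 Mb
Time = 4664 / 9100
Time = 0.5125 seconds


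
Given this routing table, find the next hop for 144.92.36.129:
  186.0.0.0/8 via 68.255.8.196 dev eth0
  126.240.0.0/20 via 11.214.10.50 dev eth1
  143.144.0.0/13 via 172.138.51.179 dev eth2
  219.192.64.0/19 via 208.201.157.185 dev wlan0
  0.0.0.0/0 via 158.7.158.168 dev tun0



Longest prefix match for 144.92.36.129:
  /8 186.0.0.0: no
  /20 126.240.0.0: no
  /13 143.144.0.0: no
  /19 219.192.64.0: no
  /0 0.0.0.0: MATCH
Selected: next-hop 158.7.158.168 via tun0 (matched /0)


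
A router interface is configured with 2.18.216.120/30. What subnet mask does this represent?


/30 means 30 network bits, 2 host bits
Binary: 11111111111111111111111111111100
Mask: 255.255.255.252


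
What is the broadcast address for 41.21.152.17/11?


Network: 41.0.0.0/11
Host bits = 21
Set all host bits to 1:
Broadcast: 41.31.255.255


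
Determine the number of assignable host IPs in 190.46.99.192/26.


Host bits = 32 - 26 = 6
Total addresses = 2^6 = 64
Usable = total - 2 (network and broadcast)
Usable hosts: 62


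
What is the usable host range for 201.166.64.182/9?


Network: 201.128.0.0
Broadcast: 201.255.255.255
First usable = network + 1
Last usable = broadcast - 1
Range: 201.128.0.1 to 201.255.255.254


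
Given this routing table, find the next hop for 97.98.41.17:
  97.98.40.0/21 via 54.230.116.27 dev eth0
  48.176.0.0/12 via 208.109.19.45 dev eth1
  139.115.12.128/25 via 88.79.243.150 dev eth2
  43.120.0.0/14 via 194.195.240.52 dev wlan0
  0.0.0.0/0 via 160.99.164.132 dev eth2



Longest prefix match for 97.98.41.17:
  /21 97.98.40.0: MATCH
  /12 48.176.0.0: no
  /25 139.115.12.128: no
  /14 43.120.0.0: no
  /0 0.0.0.0: MATCH
Selected: next-hop 54.230.116.27 via eth0 (matched /21)


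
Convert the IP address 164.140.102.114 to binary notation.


164 = 10100100
140 = 10001100
102 = 01100110
114 = 01110010
Binary: 10100100.10001100.01100110.01110010


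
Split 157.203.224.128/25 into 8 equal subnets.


New prefix = 25 + 3 = 28
Each subnet has 16 addresses
  157.203.224.128/28
  157.203.224.144/28
  157.203.224.160/28
  157.203.224.176/28
  157.203.224.192/28
  157.203.224.208/28
  157.203.224.224/28
  157.203.224.240/28
Subnets: 157.203.224.128/28, 157.203.224.144/28, 157.203.224.160/28, 157.203.224.176/28, 157.203.224.192/28, 157.203.224.208/28, 157.203.224.224/28, 157.203.224.240/28


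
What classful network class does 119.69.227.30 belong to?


First octet: 119
Binary: 01110111
0xxxxxxx -> Class A (1-126)
Class A, default mask 255.0.0.0 (/8)


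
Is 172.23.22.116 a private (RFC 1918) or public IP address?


RFC 1918 private ranges:
  10.0.0.0/8 (10.0.0.0 - 10.255.255.255)
  172.16.0.0/12 (172.16.0.0 - 172.31.255.255)
  192.168.0.0/16 (192.168.0.0 - 192.168.255.255)
Private (in 172.16.0.0/12)


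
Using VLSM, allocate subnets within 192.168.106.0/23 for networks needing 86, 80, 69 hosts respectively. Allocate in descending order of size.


86 hosts -> /25 (126 usable): 192.168.106.0/25
80 hosts -> /25 (126 usable): 192.168.106.128/25
69 hosts -> /25 (126 usable): 192.168.107.0/25
Allocation: 192.168.106.0/25 (86 hosts, 126 usable); 192.168.106.128/25 (80 hosts, 126 usable); 192.168.107.0/25 (69 hosts, 126 usable)


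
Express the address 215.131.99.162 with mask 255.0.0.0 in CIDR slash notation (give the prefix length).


Binary: 11111111.00000000.00000000.00000000
Count leading 1s
Prefix: /8


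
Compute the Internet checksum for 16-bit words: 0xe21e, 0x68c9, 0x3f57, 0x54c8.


Sum all words (with carry folding):
+ 0xe21e = 0xe21e
+ 0x68c9 = 0x4ae8
+ 0x3f57 = 0x8a3f
+ 0x54c8 = 0xdf07
One's complement: ~0xdf07
Checksum = 0x20f8


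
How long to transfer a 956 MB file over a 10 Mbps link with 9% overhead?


Effective throughput = 10 * (1 - 9/100) = 9.1 Mbps
File size in Mb = 956 * 8 = 7648 Mb
Time = 7648 / 9.1
Time = 840.4396 seconds


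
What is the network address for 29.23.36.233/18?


IP:   00011101.00010111.00100100.11101001
Mask: 11111111.11111111.11000000.00000000
AND operation:
Net:  00011101.00010111.00000000.00000000
Network: 29.23.0.0/18


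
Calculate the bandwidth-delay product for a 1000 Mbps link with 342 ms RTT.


BDP = bandwidth * RTT
= 1000 Mbps * 342 ms
= 1000 * 1e6 * 342 / 1000 bits
= 342000000 bits
= 42750000 bytes
= 41748.0469 KB
BDP = 342000000 bits (42750000 bytes)


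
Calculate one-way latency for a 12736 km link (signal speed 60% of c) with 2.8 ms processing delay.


Speed = 0.6 * 3e5 km/s = 180000 km/s
Propagation delay = 12736 / 180000 = 0.0708 s = 70.7556 ms
Processing delay = 2.8 ms
Total one-way latency = 73.5556 ms


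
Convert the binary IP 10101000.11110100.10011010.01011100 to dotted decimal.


10101000 = 168
11110100 = 244
10011010 = 154
01011100 = 92
IP: 168.244.154.92


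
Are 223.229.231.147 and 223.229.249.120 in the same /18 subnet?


Mask: 255.255.192.0
223.229.231.147 AND mask = 223.229.192.0
223.229.249.120 AND mask = 223.229.192.0
Yes, same subnet (223.229.192.0)


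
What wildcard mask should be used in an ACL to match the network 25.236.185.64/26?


Subnet mask: 255.255.255.192
Wildcard = 255.255.255.255 - subnet mask
255 - 255 = 0
255 - 255 = 0
255 - 255 = 0
255 - 192 = 63
Wildcard: 0.0.0.63


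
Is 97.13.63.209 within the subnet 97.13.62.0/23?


Subnet network: 97.13.62.0
Test IP AND mask: 97.13.62.0
Yes, 97.13.63.209 is in 97.13.62.0/23


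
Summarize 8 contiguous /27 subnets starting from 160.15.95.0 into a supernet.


Original prefix: /27
Number of subnets: 8 = 2^3
New prefix = 27 - 3 = 24
Supernet: 160.15.95.0/24


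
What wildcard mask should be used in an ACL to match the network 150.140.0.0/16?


Subnet mask: 255.255.0.0
Wildcard = 255.255.255.255 - subnet mask
255 - 255 = 0
255 - 255 = 0
255 - 0 = 255
255 - 0 = 255
Wildcard: 0.0.255.255


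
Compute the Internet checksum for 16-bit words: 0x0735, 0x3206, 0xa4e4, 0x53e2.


Sum all words (with carry folding):
+ 0x0735 = 0x0735
+ 0x3206 = 0x393b
+ 0xa4e4 = 0xde1f
+ 0x53e2 = 0x3202
One's complement: ~0x3202
Checksum = 0xcdfd


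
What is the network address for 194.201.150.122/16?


IP:   11000010.11001001.10010110.01111010
Mask: 11111111.11111111.00000000.00000000
AND operation:
Net:  11000010.11001001.00000000.00000000
Network: 194.201.0.0/16


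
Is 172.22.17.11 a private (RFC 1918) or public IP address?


RFC 1918 private ranges:
  10.0.0.0/8 (10.0.0.0 - 10.255.255.255)
  172.16.0.0/12 (172.16.0.0 - 172.31.255.255)
  192.168.0.0/16 (192.168.0.0 - 192.168.255.255)
Private (in 172.16.0.0/12)


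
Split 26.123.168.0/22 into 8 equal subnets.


New prefix = 22 + 3 = 25
Each subnet has 128 addresses
  26.123.168.0/25
  26.123.168.128/25
  26.123.169.0/25
  26.123.169.128/25
  26.123.170.0/25
  26.123.170.128/25
  26.123.171.0/25
  26.123.171.128/25
Subnets: 26.123.168.0/25, 26.123.168.128/25, 26.123.169.0/25, 26.123.169.128/25, 26.123.170.0/25, 26.123.170.128/25, 26.123.171.0/25, 26.123.171.128/25


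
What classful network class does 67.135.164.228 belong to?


First octet: 67
Binary: 01000011
0xxxxxxx -> Class A (1-126)
Class A, default mask 255.0.0.0 (/8)


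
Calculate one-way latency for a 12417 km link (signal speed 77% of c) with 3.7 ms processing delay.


Speed = 0.77 * 3e5 km/s = 231000 km/s
Propagation delay = 12417 / 231000 = 0.0538 s = 53.7532 ms
Processing delay = 3.7 ms
Total one-way latency = 57.4532 ms


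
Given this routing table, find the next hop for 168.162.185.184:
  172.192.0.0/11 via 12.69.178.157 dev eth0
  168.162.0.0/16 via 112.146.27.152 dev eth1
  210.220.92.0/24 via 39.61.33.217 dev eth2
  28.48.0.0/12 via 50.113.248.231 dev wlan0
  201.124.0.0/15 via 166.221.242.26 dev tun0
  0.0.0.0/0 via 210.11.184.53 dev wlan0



Longest prefix match for 168.162.185.184:
  /11 172.192.0.0: no
  /16 168.162.0.0: MATCH
  /24 210.220.92.0: no
  /12 28.48.0.0: no
  /15 201.124.0.0: no
  /0 0.0.0.0: MATCH
Selected: next-hop 112.146.27.152 via eth1 (matched /16)


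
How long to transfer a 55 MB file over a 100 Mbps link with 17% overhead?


Effective throughput = 100 * (1 - 17/100) = 83 Mbps
File size in Mb = 55 * 8 = 440 Mb
Time = 440 / 83
Time = 5.3012 seconds


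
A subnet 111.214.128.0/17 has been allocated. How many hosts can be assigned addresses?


Host bits = 32 - 17 = 15
Total addresses = 2^15 = 32768
Usable = total - 2 (network and broadcast)
Usable hosts: 32766


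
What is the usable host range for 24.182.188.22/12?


Network: 24.176.0.0
Broadcast: 24.191.255.255
First usable = network + 1
Last usable = broadcast - 1
Range: 24.176.0.1 to 24.191.255.254


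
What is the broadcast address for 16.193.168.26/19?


Network: 16.193.160.0/19
Host bits = 13
Set all host bits to 1:
Broadcast: 16.193.191.255


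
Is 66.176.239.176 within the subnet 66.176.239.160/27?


Subnet network: 66.176.239.160
Test IP AND mask: 66.176.239.160
Yes, 66.176.239.176 is in 66.176.239.160/27


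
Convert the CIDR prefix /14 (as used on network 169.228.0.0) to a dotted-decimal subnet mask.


/14 means 14 network bits, 18 host bits
Binary: 11111111111111000000000000000000
Mask: 255.252.0.0


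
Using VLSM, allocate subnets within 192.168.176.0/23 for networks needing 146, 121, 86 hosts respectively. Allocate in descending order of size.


146 hosts -> /24 (254 usable): 192.168.176.0/24
121 hosts -> /25 (126 usable): 192.168.177.0/25
86 hosts -> /25 (126 usable): 192.168.177.128/25
Allocation: 192.168.176.0/24 (146 hosts, 254 usable); 192.168.177.0/25 (121 hosts, 126 usable); 192.168.177.128/25 (86 hosts, 126 usable)


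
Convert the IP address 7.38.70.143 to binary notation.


7 = 00000111
38 = 00100110
70 = 01000110
143 = 10001111
Binary: 00000111.00100110.01000110.10001111


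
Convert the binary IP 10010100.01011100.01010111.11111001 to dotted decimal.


10010100 = 148
01011100 = 92
01010111 = 87
11111001 = 249
IP: 148.92.87.249


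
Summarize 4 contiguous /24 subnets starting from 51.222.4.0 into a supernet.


Original prefix: /24
Number of subnets: 4 = 2^2
New prefix = 24 - 2 = 22
Supernet: 51.222.4.0/22


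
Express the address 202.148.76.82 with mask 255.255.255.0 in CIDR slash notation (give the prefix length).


Binary: 11111111.11111111.11111111.00000000
Count leading 1s
Prefix: /24


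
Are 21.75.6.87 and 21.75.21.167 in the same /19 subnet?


Mask: 255.255.224.0
21.75.6.87 AND mask = 21.75.0.0
21.75.21.167 AND mask = 21.75.0.0
Yes, same subnet (21.75.0.0)


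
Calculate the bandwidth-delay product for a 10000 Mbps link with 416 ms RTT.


BDP = bandwidth * RTT
= 10000 Mbps * 416 ms
= 10000 * 1e6 * 416 / 1000 bits
= 4160000000 bits
= 520000000 bytes
= 507812.5 KB
BDP = 4160000000 bits (520000000 bytes)


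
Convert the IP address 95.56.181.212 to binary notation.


95 = 01011111
56 = 00111000
181 = 10110101
212 = 11010100
Binary: 01011111.00111000.10110101.11010100


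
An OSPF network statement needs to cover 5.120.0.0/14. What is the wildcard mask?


Subnet mask: 255.252.0.0
Wildcard = 255.255.255.255 - subnet mask
255 - 255 = 0
255 - 252 = 3
255 - 0 = 255
255 - 0 = 255
Wildcard: 0.3.255.255


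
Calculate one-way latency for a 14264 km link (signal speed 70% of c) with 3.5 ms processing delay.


Speed = 0.7 * 3e5 km/s = 210000 km/s
Propagation delay = 14264 / 210000 = 0.0679 s = 67.9238 ms
Processing delay = 3.5 ms
Total one-way latency = 71.4238 ms


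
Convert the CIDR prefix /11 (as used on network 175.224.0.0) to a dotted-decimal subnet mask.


/11 means 11 network bits, 21 host bits
Binary: 11111111111000000000000000000000
Mask: 255.224.0.0


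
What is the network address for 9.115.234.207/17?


IP:   00001001.01110011.11101010.11001111
Mask: 11111111.11111111.10000000.00000000
AND operation:
Net:  00001001.01110011.10000000.00000000
Network: 9.115.128.0/17


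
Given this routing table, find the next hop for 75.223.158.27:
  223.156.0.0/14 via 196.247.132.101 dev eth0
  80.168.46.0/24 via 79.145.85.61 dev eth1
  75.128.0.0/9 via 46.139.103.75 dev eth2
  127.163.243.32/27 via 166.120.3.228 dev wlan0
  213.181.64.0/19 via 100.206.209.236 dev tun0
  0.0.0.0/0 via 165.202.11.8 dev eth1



Longest prefix match for 75.223.158.27:
  /14 223.156.0.0: no
  /24 80.168.46.0: no
  /9 75.128.0.0: MATCH
  /27 127.163.243.32: no
  /19 213.181.64.0: no
  /0 0.0.0.0: MATCH
Selected: next-hop 46.139.103.75 via eth2 (matched /9)


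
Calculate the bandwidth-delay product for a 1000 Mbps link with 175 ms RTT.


BDP = bandwidth * RTT
= 1000 Mbps * 175 ms
= 1000 * 1e6 * 175 / 1000 bits
= 175000000 bits
= 21875000 bytes
= 21362.3047 KB
BDP = 175000000 bits (21875000 bytes)


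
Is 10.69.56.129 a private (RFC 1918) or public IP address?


RFC 1918 private ranges:
  10.0.0.0/8 (10.0.0.0 - 10.255.255.255)
  172.16.0.0/12 (172.16.0.0 - 172.31.255.255)
  192.168.0.0/16 (192.168.0.0 - 192.168.255.255)
Private (in 10.0.0.0/8)


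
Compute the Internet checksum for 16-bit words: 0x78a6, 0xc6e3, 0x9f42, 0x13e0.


Sum all words (with carry folding):
+ 0x78a6 = 0x78a6
+ 0xc6e3 = 0x3f8a
+ 0x9f42 = 0xdecc
+ 0x13e0 = 0xf2ac
One's complement: ~0xf2ac
Checksum = 0x0d53


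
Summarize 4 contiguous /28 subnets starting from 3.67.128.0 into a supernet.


Original prefix: /28
Number of subnets: 4 = 2^2
New prefix = 28 - 2 = 26
Supernet: 3.67.128.0/26


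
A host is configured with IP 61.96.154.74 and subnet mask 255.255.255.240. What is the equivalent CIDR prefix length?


Binary: 11111111.11111111.11111111.11110000
Count leading 1s
Prefix: /28


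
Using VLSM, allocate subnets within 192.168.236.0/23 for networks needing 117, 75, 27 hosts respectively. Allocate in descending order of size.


117 hosts -> /25 (126 usable): 192.168.236.0/25
75 hosts -> /25 (126 usable): 192.168.236.128/25
27 hosts -> /27 (30 usable): 192.168.237.0/27
Allocation: 192.168.236.0/25 (117 hosts, 126 usable); 192.168.236.128/25 (75 hosts, 126 usable); 192.168.237.0/27 (27 hosts, 30 usable)


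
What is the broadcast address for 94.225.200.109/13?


Network: 94.224.0.0/13
Host bits = 19
Set all host bits to 1:
Broadcast: 94.231.255.255


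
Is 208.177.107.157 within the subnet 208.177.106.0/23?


Subnet network: 208.177.106.0
Test IP AND mask: 208.177.106.0
Yes, 208.177.107.157 is in 208.177.106.0/23


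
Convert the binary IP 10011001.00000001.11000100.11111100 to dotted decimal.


10011001 = 153
00000001 = 1
11000100 = 196
11111100 = 252
IP: 153.1.196.252


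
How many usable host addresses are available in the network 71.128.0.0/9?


Host bits = 32 - 9 = 23
Total addresses = 2^23 = 8388608
Usable = total - 2 (network and broadcast)
Usable hosts: 8388606


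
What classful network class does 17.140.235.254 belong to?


First octet: 17
Binary: 00010001
0xxxxxxx -> Class A (1-126)
Class A, default mask 255.0.0.0 (/8)


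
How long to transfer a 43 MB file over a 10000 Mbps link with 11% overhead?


Effective throughput = 10000 * (1 - 11/100) = 8900 Mbps
File size in Mb = 43 * 8 = 344 Mb
Time = 344 / 8900
Time = 0.0387 seconds


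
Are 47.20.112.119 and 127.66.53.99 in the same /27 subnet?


Mask: 255.255.255.224
47.20.112.119 AND mask = 47.20.112.96
127.66.53.99 AND mask = 127.66.53.96
No, different subnets (47.20.112.96 vs 127.66.53.96)


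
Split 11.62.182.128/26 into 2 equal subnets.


New prefix = 26 + 1 = 27
Each subnet has 32 addresses
  11.62.182.128/27
  11.62.182.160/27
Subnets: 11.62.182.128/27, 11.62.182.160/27


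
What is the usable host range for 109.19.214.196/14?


Network: 109.16.0.0
Broadcast: 109.19.255.255
First usable = network + 1
Last usable = broadcast - 1
Range: 109.16.0.1 to 109.19.255.254


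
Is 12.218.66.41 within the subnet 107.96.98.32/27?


Subnet network: 107.96.98.32
Test IP AND mask: 12.218.66.32
No, 12.218.66.41 is not in 107.96.98.32/27


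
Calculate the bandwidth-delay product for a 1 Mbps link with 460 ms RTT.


BDP = bandwidth * RTT
= 1 Mbps * 460 ms
= 1 * 1e6 * 460 / 1000 bits
= 460000 bits
= 57500 bytes
= 56.1523 KB
BDP = 460000 bits (57500 bytes)


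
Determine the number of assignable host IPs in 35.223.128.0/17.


Host bits = 32 - 17 = 15
Total addresses = 2^15 = 32768
Usable = total - 2 (network and broadcast)
Usable hosts: 32766


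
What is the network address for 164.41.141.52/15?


IP:   10100100.00101001.10001101.00110100
Mask: 11111111.11111110.00000000.00000000
AND operation:
Net:  10100100.00101000.00000000.00000000
Network: 164.40.0.0/15


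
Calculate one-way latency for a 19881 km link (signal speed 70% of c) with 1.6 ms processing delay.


Speed = 0.7 * 3e5 km/s = 210000 km/s
Propagation delay = 19881 / 210000 = 0.0947 s = 94.6714 ms
Processing delay = 1.6 ms
Total one-way latency = 96.2714 ms


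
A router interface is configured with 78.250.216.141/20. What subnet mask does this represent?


/20 means 20 network bits, 12 host bits
Binary: 11111111111111111111000000000000
Mask: 255.255.240.0


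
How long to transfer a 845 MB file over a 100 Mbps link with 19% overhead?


Effective throughput = 100 * (1 - 19/100) = 81 Mbps
File size in Mb = 845 * 8 = 6760 Mb
Time = 6760 / 81
Time = 83.4568 seconds


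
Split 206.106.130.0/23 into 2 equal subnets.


New prefix = 23 + 1 = 24
Each subnet has 256 addresses
  206.106.130.0/24
  206.106.131.0/24
Subnets: 206.106.130.0/24, 206.106.131.0/24


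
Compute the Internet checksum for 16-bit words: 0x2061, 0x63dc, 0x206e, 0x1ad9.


Sum all words (with carry folding):
+ 0x2061 = 0x2061
+ 0x63dc = 0x843d
+ 0x206e = 0xa4ab
+ 0x1ad9 = 0xbf84
One's complement: ~0xbf84
Checksum = 0x407b


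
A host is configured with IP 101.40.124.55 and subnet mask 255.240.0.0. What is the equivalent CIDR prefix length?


Binary: 11111111.11110000.00000000.00000000
Count leading 1s
Prefix: /12


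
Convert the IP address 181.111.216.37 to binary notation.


181 = 10110101
111 = 01101111
216 = 11011000
37 = 00100101
Binary: 10110101.01101111.11011000.00100101


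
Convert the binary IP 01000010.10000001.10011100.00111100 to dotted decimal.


01000010 = 66
10000001 = 129
10011100 = 156
00111100 = 60
IP: 66.129.156.60


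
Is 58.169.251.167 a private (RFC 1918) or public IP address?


RFC 1918 private ranges:
  10.0.0.0/8 (10.0.0.0 - 10.255.255.255)
  172.16.0.0/12 (172.16.0.0 - 172.31.255.255)
  192.168.0.0/16 (192.168.0.0 - 192.168.255.255)
Public (not in any RFC 1918 range)


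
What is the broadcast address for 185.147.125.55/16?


Network: 185.147.0.0/16
Host bits = 16
Set all host bits to 1:
Broadcast: 185.147.255.255


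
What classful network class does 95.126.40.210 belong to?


First octet: 95
Binary: 01011111
0xxxxxxx -> Class A (1-126)
Class A, default mask 255.0.0.0 (/8)


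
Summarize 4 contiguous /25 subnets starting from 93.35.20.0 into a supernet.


Original prefix: /25
Number of subnets: 4 = 2^2
New prefix = 25 - 2 = 23
Supernet: 93.35.20.0/23


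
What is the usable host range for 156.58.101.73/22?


Network: 156.58.100.0
Broadcast: 156.58.103.255
First usable = network + 1
Last usable = broadcast - 1
Range: 156.58.100.1 to 156.58.103.254


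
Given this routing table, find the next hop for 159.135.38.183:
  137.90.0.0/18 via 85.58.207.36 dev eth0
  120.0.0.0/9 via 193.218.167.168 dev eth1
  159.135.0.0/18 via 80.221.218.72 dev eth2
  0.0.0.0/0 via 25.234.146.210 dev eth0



Longest prefix match for 159.135.38.183:
  /18 137.90.0.0: no
  /9 120.0.0.0: no
  /18 159.135.0.0: MATCH
  /0 0.0.0.0: MATCH
Selected: next-hop 80.221.218.72 via eth2 (matched /18)


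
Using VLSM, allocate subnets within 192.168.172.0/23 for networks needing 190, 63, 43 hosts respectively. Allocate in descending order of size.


190 hosts -> /24 (254 usable): 192.168.172.0/24
63 hosts -> /25 (126 usable): 192.168.173.0/25
43 hosts -> /26 (62 usable): 192.168.173.128/26
Allocation: 192.168.172.0/24 (190 hosts, 254 usable); 192.168.173.0/25 (63 hosts, 126 usable); 192.168.173.128/26 (43 hosts, 62 usable)


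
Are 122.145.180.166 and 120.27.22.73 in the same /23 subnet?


Mask: 255.255.254.0
122.145.180.166 AND mask = 122.145.180.0
120.27.22.73 AND mask = 120.27.22.0
No, different subnets (122.145.180.0 vs 120.27.22.0)


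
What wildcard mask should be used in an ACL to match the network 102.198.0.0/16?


Subnet mask: 255.255.0.0
Wildcard = 255.255.255.255 - subnet mask
255 - 255 = 0
255 - 255 = 0
255 - 0 = 255
255 - 0 = 255
Wildcard: 0.0.255.255


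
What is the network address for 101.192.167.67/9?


IP:   01100101.11000000.10100111.01000011
Mask: 11111111.10000000.00000000.00000000
AND operation:
Net:  01100101.10000000.00000000.00000000
Network: 101.128.0.0/9


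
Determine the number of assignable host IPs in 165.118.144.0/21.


Host bits = 32 - 21 = 11
Total addresses = 2^11 = 2048
Usable = total - 2 (network and broadcast)
Usable hosts: 2046


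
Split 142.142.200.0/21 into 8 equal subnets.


New prefix = 21 + 3 = 24
Each subnet has 256 addresses
  142.142.200.0/24
  142.142.201.0/24
  142.142.202.0/24
  142.142.203.0/24
  142.142.204.0/24
  142.142.205.0/24
  142.142.206.0/24
  142.142.207.0/24
Subnets: 142.142.200.0/24, 142.142.201.0/24, 142.142.202.0/24, 142.142.203.0/24, 142.142.204.0/24, 142.142.205.0/24, 142.142.206.0/24, 142.142.207.0/24
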